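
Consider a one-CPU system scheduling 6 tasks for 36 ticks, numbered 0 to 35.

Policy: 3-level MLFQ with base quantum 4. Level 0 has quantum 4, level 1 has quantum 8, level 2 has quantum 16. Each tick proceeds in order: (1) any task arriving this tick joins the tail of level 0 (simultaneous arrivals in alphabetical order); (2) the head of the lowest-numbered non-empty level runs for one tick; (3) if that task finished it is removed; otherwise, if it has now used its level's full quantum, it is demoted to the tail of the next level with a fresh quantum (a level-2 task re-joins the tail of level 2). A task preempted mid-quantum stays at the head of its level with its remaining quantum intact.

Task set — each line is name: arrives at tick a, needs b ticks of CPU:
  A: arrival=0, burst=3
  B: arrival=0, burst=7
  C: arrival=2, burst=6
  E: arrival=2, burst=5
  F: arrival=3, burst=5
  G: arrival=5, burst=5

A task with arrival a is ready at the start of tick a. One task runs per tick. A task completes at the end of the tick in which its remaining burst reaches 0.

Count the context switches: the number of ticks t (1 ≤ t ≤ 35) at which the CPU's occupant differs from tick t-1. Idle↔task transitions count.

t=0: L0/L1/L2 = AB/-/- → run A
t=1: L0/L1/L2 = AB/-/- → run A
t=2: L0/L1/L2 = ABCE/-/- → run A
t=3: L0/L1/L2 = BCEF/-/- → run B
t=4: L0/L1/L2 = BCEF/-/- → run B
t=5: L0/L1/L2 = BCEFG/-/- → run B
t=6: L0/L1/L2 = BCEFG/-/- → run B
t=7: L0/L1/L2 = CEFG/B/- → run C
t=8: L0/L1/L2 = CEFG/B/- → run C
t=9: L0/L1/L2 = CEFG/B/- → run C
t=10: L0/L1/L2 = CEFG/B/- → run C
t=11: L0/L1/L2 = EFG/BC/- → run E
t=12: L0/L1/L2 = EFG/BC/- → run E
t=13: L0/L1/L2 = EFG/BC/- → run E
t=14: L0/L1/L2 = EFG/BC/- → run E
t=15: L0/L1/L2 = FG/BCE/- → run F
t=16: L0/L1/L2 = FG/BCE/- → run F
t=17: L0/L1/L2 = FG/BCE/- → run F
t=18: L0/L1/L2 = FG/BCE/- → run F
t=19: L0/L1/L2 = G/BCEF/- → run G
t=20: L0/L1/L2 = G/BCEF/- → run G
t=21: L0/L1/L2 = G/BCEF/- → run G
t=22: L0/L1/L2 = G/BCEF/- → run G
t=23: L0/L1/L2 = -/BCEFG/- → run B
t=24: L0/L1/L2 = -/BCEFG/- → run B
t=25: L0/L1/L2 = -/BCEFG/- → run B
t=26: L0/L1/L2 = -/CEFG/- → run C
t=27: L0/L1/L2 = -/CEFG/- → run C
t=28: L0/L1/L2 = -/EFG/- → run E
t=29: L0/L1/L2 = -/FG/- → run F
t=30: L0/L1/L2 = -/G/- → run G
t=31: (idle)
t=32: (idle)
t=33: (idle)
t=34: (idle)
t=35: (idle)

context switches = 11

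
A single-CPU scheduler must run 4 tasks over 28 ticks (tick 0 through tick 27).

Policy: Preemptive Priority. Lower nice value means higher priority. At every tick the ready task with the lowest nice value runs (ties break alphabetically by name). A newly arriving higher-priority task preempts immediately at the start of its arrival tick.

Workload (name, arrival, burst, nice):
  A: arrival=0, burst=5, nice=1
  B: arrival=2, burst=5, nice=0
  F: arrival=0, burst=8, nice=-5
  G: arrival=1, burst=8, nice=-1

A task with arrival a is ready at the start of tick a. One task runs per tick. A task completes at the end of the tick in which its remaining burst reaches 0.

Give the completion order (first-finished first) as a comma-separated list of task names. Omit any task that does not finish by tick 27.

completion order = F, G, B, A

t=0: ready={A,F} → run F
t=1: ready={A,F,G} → run F
t=2: ready={A,B,F,G} → run F
t=3: ready={A,B,F,G} → run F
t=4: ready={A,B,F,G} → run F
t=5: ready={A,B,F,G} → run F
t=6: ready={A,B,F,G} → run F
t=7: ready={A,B,F,G} → run F
t=8: ready={A,B,G} → run G
t=9: ready={A,B,G} → run G
t=10: ready={A,B,G} → run G
t=11: ready={A,B,G} → run G
t=12: ready={A,B,G} → run G
t=13: ready={A,B,G} → run G
t=14: ready={A,B,G} → run G
t=15: ready={A,B,G} → run G
t=16: ready={A,B} → run B
t=17: ready={A,B} → run B
t=18: ready={A,B} → run B
t=19: ready={A,B} → run B
t=20: ready={A,B} → run B
t=21: ready={A} → run A
t=22: ready={A} → run A
t=23: ready={A} → run A
t=24: ready={A} → run A
t=25: ready={A} → run A
t=26: (idle)
t=27: (idle)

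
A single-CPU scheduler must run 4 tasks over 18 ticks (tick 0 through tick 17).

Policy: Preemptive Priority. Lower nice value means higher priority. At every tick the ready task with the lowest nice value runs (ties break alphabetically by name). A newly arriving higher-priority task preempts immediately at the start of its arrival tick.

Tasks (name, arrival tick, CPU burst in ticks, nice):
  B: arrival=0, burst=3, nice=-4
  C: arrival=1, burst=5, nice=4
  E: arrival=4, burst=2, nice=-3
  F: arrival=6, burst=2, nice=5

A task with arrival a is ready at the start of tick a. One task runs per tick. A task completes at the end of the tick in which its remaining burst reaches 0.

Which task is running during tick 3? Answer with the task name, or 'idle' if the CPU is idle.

running at tick 3 = C

t=0: ready={B} → run B
t=1: ready={B,C} → run B
t=2: ready={B,C} → run B
t=3: ready={C} → run C
t=4: ready={C,E} → run E
t=5: ready={C,E} → run E
t=6: ready={C,F} → run C
t=7: ready={C,F} → run C
t=8: ready={C,F} → run C
t=9: ready={C,F} → run C
t=10: ready={F} → run F
t=11: ready={F} → run F
t=12: (idle)
t=13: (idle)
t=14: (idle)
t=15: (idle)
t=16: (idle)
t=17: (idle)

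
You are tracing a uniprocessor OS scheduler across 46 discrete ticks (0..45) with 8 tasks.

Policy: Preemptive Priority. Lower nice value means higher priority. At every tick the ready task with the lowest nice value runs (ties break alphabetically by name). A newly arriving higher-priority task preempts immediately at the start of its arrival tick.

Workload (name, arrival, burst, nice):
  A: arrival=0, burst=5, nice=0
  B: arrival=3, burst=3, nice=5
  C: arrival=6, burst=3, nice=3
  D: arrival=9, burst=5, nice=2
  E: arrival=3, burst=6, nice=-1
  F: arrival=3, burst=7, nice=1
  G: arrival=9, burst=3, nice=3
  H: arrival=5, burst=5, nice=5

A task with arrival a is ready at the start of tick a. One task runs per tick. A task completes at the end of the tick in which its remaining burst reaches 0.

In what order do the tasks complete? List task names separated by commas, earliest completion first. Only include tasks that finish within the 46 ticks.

completion order = E, A, F, D, C, G, B, H

t=0: ready={A} → run A
t=1: ready={A} → run A
t=2: ready={A} → run A
t=3: ready={A,B,E,F} → run E
t=4: ready={A,B,E,F} → run E
t=5: ready={A,B,E,F,H} → run E
t=6: ready={A,B,C,E,F,H} → run E
t=7: ready={A,B,C,E,F,H} → run E
t=8: ready={A,B,C,E,F,H} → run E
t=9: ready={A,B,C,D,F,G,H} → run A
t=10: ready={A,B,C,D,F,G,H} → run A
t=11: ready={B,C,D,F,G,H} → run F
t=12: ready={B,C,D,F,G,H} → run F
t=13: ready={B,C,D,F,G,H} → run F
t=14: ready={B,C,D,F,G,H} → run F
t=15: ready={B,C,D,F,G,H} → run F
t=16: ready={B,C,D,F,G,H} → run F
t=17: ready={B,C,D,F,G,H} → run F
t=18: ready={B,C,D,G,H} → run D
t=19: ready={B,C,D,G,H} → run D
t=20: ready={B,C,D,G,H} → run D
t=21: ready={B,C,D,G,H} → run D
t=22: ready={B,C,D,G,H} → run D
t=23: ready={B,C,G,H} → run C
t=24: ready={B,C,G,H} → run C
t=25: ready={B,C,G,H} → run C
t=26: ready={B,G,H} → run G
t=27: ready={B,G,H} → run G
t=28: ready={B,G,H} → run G
t=29: ready={B,H} → run B
t=30: ready={B,H} → run B
t=31: ready={B,H} → run B
t=32: ready={H} → run H
t=33: ready={H} → run H
t=34: ready={H} → run H
t=35: ready={H} → run H
t=36: ready={H} → run H
t=37: (idle)
t=38: (idle)
t=39: (idle)
t=40: (idle)
t=41: (idle)
t=42: (idle)
t=43: (idle)
t=44: (idle)
t=45: (idle)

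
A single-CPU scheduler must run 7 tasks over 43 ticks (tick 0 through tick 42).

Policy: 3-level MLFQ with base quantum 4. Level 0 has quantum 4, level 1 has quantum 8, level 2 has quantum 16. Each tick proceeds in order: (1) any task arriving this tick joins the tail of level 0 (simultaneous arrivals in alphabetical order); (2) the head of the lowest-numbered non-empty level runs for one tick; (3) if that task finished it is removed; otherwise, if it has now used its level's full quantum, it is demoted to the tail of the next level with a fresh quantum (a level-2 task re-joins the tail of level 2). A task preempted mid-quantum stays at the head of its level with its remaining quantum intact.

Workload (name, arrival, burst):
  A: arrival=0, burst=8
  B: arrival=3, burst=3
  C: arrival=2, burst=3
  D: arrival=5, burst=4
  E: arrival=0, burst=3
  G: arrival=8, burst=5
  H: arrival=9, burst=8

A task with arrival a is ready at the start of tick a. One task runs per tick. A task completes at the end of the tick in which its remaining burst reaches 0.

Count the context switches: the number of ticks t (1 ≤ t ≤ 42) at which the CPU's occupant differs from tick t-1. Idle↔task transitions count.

context switches = 10

t=0: L0/L1/L2 = AE/-/- → run A
t=1: L0/L1/L2 = AE/-/- → run A
t=2: L0/L1/L2 = AEC/-/- → run A
t=3: L0/L1/L2 = AECB/-/- → run A
t=4: L0/L1/L2 = ECB/A/- → run E
t=5: L0/L1/L2 = ECBD/A/- → run E
t=6: L0/L1/L2 = ECBD/A/- → run E
t=7: L0/L1/L2 = CBD/A/- → run C
t=8: L0/L1/L2 = CBDG/A/- → run C
t=9: L0/L1/L2 = CBDGH/A/- → run C
t=10: L0/L1/L2 = BDGH/A/- → run B
t=11: L0/L1/L2 = BDGH/A/- → run B
t=12: L0/L1/L2 = BDGH/A/- → run B
t=13: L0/L1/L2 = DGH/A/- → run D
t=14: L0/L1/L2 = DGH/A/- → run D
t=15: L0/L1/L2 = DGH/A/- → run D
t=16: L0/L1/L2 = DGH/A/- → run D
t=17: L0/L1/L2 = GH/A/- → run G
t=18: L0/L1/L2 = GH/A/- → run G
t=19: L0/L1/L2 = GH/A/- → run G
t=20: L0/L1/L2 = GH/A/- → run G
t=21: L0/L1/L2 = H/AG/- → run H
t=22: L0/L1/L2 = H/AG/- → run H
t=23: L0/L1/L2 = H/AG/- → run H
t=24: L0/L1/L2 = H/AG/- → run H
t=25: L0/L1/L2 = -/AGH/- → run A
t=26: L0/L1/L2 = -/AGH/- → run A
t=27: L0/L1/L2 = -/AGH/- → run A
t=28: L0/L1/L2 = -/AGH/- → run A
t=29: L0/L1/L2 = -/GH/- → run G
t=30: L0/L1/L2 = -/H/- → run H
t=31: L0/L1/L2 = -/H/- → run H
t=32: L0/L1/L2 = -/H/- → run H
t=33: L0/L1/L2 = -/H/- → run H
t=34: (idle)
t=35: (idle)
t=36: (idle)
t=37: (idle)
t=38: (idle)
t=39: (idle)
t=40: (idle)
t=41: (idle)
t=42: (idle)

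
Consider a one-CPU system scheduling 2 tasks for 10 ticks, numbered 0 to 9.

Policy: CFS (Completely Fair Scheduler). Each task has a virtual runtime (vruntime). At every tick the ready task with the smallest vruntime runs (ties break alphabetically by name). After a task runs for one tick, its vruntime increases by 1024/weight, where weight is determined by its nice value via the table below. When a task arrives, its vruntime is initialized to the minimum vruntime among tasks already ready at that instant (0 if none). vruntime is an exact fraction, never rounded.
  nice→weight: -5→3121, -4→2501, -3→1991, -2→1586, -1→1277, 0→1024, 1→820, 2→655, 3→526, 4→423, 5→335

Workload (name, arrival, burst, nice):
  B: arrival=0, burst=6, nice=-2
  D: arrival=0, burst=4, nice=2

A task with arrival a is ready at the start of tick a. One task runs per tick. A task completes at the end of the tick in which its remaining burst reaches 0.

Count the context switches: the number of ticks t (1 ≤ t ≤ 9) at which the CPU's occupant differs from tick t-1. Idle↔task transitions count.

context switches = 7

t=0: vr[B=0 D=0] → run B
t=1: vr[B=512/793 D=0] → run D
t=2: vr[B=512/793 D=1024/655] → run B
t=3: vr[B=1024/793 D=1024/655] → run B
t=4: vr[B=1536/793 D=1024/655] → run D
t=5: vr[B=1536/793 D=2048/655] → run B
t=6: vr[B=2048/793 D=2048/655] → run B
t=7: vr[B=2560/793 D=2048/655] → run D
t=8: vr[B=2560/793 D=3072/655] → run B
t=9: vr[D=3072/655] → run D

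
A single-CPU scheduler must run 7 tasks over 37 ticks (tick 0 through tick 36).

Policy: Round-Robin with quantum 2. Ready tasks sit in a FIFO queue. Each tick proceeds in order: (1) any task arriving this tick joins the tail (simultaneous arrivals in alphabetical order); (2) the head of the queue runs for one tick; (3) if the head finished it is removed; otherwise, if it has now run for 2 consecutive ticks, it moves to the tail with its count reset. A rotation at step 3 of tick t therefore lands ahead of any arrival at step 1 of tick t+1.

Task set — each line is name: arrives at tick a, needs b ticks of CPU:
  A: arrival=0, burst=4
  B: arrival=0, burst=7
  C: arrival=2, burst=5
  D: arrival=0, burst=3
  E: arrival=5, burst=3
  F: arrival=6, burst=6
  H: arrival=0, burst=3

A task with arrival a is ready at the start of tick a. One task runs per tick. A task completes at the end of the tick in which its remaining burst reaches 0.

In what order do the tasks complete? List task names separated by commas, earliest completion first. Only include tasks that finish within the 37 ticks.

t=0: queue=[A,B,D,H] q_used=0 → run A
t=1: queue=[A,B,D,H] q_used=1 → run A
t=2: queue=[B,D,H,A,C] q_used=0 → run B
t=3: queue=[B,D,H,A,C] q_used=1 → run B
t=4: queue=[D,H,A,C,B] q_used=0 → run D
t=5: queue=[D,H,A,C,B,E] q_used=1 → run D
t=6: queue=[H,A,C,B,E,D,F] q_used=0 → run H
t=7: queue=[H,A,C,B,E,D,F] q_used=1 → run H
t=8: queue=[A,C,B,E,D,F,H] q_used=0 → run A
t=9: queue=[A,C,B,E,D,F,H] q_used=1 → run A
t=10: queue=[C,B,E,D,F,H] q_used=0 → run C
t=11: queue=[C,B,E,D,F,H] q_used=1 → run C
t=12: queue=[B,E,D,F,H,C] q_used=0 → run B
t=13: queue=[B,E,D,F,H,C] q_used=1 → run B
t=14: queue=[E,D,F,H,C,B] q_used=0 → run E
t=15: queue=[E,D,F,H,C,B] q_used=1 → run E
t=16: queue=[D,F,H,C,B,E] q_used=0 → run D
t=17: queue=[F,H,C,B,E] q_used=0 → run F
t=18: queue=[F,H,C,B,E] q_used=1 → run F
t=19: queue=[H,C,B,E,F] q_used=0 → run H
t=20: queue=[C,B,E,F] q_used=0 → run C
t=21: queue=[C,B,E,F] q_used=1 → run C
t=22: queue=[B,E,F,C] q_used=0 → run B
t=23: queue=[B,E,F,C] q_used=1 → run B
t=24: queue=[E,F,C,B] q_used=0 → run E
t=25: queue=[F,C,B] q_used=0 → run F
t=26: queue=[F,C,B] q_used=1 → run F
t=27: queue=[C,B,F] q_used=0 → run C
t=28: queue=[B,F] q_used=0 → run B
t=29: queue=[F] q_used=0 → run F
t=30: queue=[F] q_used=1 → run F
t=31: (idle)
t=32: (idle)
t=33: (idle)
t=34: (idle)
t=35: (idle)
t=36: (idle)

completion order = A, D, H, E, C, B, F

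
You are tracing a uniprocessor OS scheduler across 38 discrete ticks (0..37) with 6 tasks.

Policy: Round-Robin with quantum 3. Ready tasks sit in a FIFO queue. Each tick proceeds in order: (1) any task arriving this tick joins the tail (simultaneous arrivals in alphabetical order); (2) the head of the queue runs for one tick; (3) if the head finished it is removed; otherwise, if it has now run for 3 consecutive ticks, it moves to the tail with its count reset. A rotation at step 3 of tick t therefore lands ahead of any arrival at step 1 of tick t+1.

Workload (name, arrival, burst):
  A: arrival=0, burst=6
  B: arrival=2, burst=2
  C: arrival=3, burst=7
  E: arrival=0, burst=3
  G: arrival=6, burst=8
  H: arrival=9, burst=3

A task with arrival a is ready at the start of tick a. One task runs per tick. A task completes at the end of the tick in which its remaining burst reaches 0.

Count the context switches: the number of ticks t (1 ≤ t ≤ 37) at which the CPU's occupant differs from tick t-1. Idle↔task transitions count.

context switches = 11

t=0: queue=[A,E] q_used=0 → run A
t=1: queue=[A,E] q_used=1 → run A
t=2: queue=[A,E,B] q_used=2 → run A
t=3: queue=[E,B,A,C] q_used=0 → run E
t=4: queue=[E,B,A,C] q_used=1 → run E
t=5: queue=[E,B,A,C] q_used=2 → run E
t=6: queue=[B,A,C,G] q_used=0 → run B
t=7: queue=[B,A,C,G] q_used=1 → run B
t=8: queue=[A,C,G] q_used=0 → run A
t=9: queue=[A,C,G,H] q_used=1 → run A
t=10: queue=[A,C,G,H] q_used=2 → run A
t=11: queue=[C,G,H] q_used=0 → run C
t=12: queue=[C,G,H] q_used=1 → run C
t=13: queue=[C,G,H] q_used=2 → run C
t=14: queue=[G,H,C] q_used=0 → run G
t=15: queue=[G,H,C] q_used=1 → run G
t=16: queue=[G,H,C] q_used=2 → run G
t=17: queue=[H,C,G] q_used=0 → run H
t=18: queue=[H,C,G] q_used=1 → run H
t=19: queue=[H,C,G] q_used=2 → run H
t=20: queue=[C,G] q_used=0 → run C
t=21: queue=[C,G] q_used=1 → run C
t=22: queue=[C,G] q_used=2 → run C
t=23: queue=[G,C] q_used=0 → run G
t=24: queue=[G,C] q_used=1 → run G
t=25: queue=[G,C] q_used=2 → run G
t=26: queue=[C,G] q_used=0 → run C
t=27: queue=[G] q_used=0 → run G
t=28: queue=[G] q_used=1 → run G
t=29: (idle)
t=30: (idle)
t=31: (idle)
t=32: (idle)
t=33: (idle)
t=34: (idle)
t=35: (idle)
t=36: (idle)
t=37: (idle)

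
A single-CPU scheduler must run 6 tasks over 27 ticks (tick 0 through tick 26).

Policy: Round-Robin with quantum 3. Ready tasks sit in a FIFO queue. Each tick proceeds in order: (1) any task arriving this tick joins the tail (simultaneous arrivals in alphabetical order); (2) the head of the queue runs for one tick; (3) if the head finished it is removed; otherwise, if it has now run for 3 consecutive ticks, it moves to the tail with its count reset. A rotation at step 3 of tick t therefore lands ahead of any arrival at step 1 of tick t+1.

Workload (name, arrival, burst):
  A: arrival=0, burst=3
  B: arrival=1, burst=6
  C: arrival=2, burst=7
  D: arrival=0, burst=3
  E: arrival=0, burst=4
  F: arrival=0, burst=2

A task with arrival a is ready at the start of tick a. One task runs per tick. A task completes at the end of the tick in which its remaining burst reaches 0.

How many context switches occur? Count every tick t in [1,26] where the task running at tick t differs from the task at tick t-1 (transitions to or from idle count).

t=0: queue=[A,D,E,F] q_used=0 → run A
t=1: queue=[A,D,E,F,B] q_used=1 → run A
t=2: queue=[A,D,E,F,B,C] q_used=2 → run A
t=3: queue=[D,E,F,B,C] q_used=0 → run D
t=4: queue=[D,E,F,B,C] q_used=1 → run D
t=5: queue=[D,E,F,B,C] q_used=2 → run D
t=6: queue=[E,F,B,C] q_used=0 → run E
t=7: queue=[E,F,B,C] q_used=1 → run E
t=8: queue=[E,F,B,C] q_used=2 → run E
t=9: queue=[F,B,C,E] q_used=0 → run F
t=10: queue=[F,B,C,E] q_used=1 → run F
t=11: queue=[B,C,E] q_used=0 → run B
t=12: queue=[B,C,E] q_used=1 → run B
t=13: queue=[B,C,E] q_used=2 → run B
t=14: queue=[C,E,B] q_used=0 → run C
t=15: queue=[C,E,B] q_used=1 → run C
t=16: queue=[C,E,B] q_used=2 → run C
t=17: queue=[E,B,C] q_used=0 → run E
t=18: queue=[B,C] q_used=0 → run B
t=19: queue=[B,C] q_used=1 → run B
t=20: queue=[B,C] q_used=2 → run B
t=21: queue=[C] q_used=0 → run C
t=22: queue=[C] q_used=1 → run C
t=23: queue=[C] q_used=2 → run C
t=24: queue=[C] q_used=0 → run C
t=25: (idle)
t=26: (idle)

context switches = 9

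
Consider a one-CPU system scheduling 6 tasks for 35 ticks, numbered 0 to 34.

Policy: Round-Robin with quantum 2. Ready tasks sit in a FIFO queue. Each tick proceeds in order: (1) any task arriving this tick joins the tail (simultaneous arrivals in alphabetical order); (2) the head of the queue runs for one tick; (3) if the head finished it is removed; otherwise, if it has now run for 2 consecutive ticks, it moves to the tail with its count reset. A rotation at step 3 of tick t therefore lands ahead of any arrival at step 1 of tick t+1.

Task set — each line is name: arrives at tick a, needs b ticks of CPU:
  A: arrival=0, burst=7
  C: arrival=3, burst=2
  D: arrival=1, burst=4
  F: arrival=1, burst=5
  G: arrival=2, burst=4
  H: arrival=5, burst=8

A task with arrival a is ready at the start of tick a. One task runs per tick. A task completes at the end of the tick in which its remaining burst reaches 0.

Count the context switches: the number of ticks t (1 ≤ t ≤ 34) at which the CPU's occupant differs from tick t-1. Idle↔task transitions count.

t=0: queue=[A] q_used=0 → run A
t=1: queue=[A,D,F] q_used=1 → run A
t=2: queue=[D,F,A,G] q_used=0 → run D
t=3: queue=[D,F,A,G,C] q_used=1 → run D
t=4: queue=[F,A,G,C,D] q_used=0 → run F
t=5: queue=[F,A,G,C,D,H] q_used=1 → run F
t=6: queue=[A,G,C,D,H,F] q_used=0 → run A
t=7: queue=[A,G,C,D,H,F] q_used=1 → run A
t=8: queue=[G,C,D,H,F,A] q_used=0 → run G
t=9: queue=[G,C,D,H,F,A] q_used=1 → run G
t=10: queue=[C,D,H,F,A,G] q_used=0 → run C
t=11: queue=[C,D,H,F,A,G] q_used=1 → run C
t=12: queue=[D,H,F,A,G] q_used=0 → run D
t=13: queue=[D,H,F,A,G] q_used=1 → run D
t=14: queue=[H,F,A,G] q_used=0 → run H
t=15: queue=[H,F,A,G] q_used=1 → run H
t=16: queue=[F,A,G,H] q_used=0 → run F
t=17: queue=[F,A,G,H] q_used=1 → run F
t=18: queue=[A,G,H,F] q_used=0 → run A
t=19: queue=[A,G,H,F] q_used=1 → run A
t=20: queue=[G,H,F,A] q_used=0 → run G
t=21: queue=[G,H,F,A] q_used=1 → run G
t=22: queue=[H,F,A] q_used=0 → run H
t=23: queue=[H,F,A] q_used=1 → run H
t=24: queue=[F,A,H] q_used=0 → run F
t=25: queue=[A,H] q_used=0 → run A
t=26: queue=[H] q_used=0 → run H
t=27: queue=[H] q_used=1 → run H
t=28: queue=[H] q_used=0 → run H
t=29: queue=[H] q_used=1 → run H
t=30: (idle)
t=31: (idle)
t=32: (idle)
t=33: (idle)
t=34: (idle)

context switches = 15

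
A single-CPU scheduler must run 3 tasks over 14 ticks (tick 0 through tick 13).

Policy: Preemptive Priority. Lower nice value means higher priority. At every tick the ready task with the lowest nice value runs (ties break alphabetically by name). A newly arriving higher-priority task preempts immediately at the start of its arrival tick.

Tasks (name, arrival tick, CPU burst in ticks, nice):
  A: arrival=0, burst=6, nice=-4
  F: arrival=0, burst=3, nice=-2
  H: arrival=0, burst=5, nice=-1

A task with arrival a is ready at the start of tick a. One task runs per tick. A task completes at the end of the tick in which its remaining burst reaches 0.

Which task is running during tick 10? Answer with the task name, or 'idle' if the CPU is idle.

t=0: ready={A,F,H} → run A
t=1: ready={A,F,H} → run A
t=2: ready={A,F,H} → run A
t=3: ready={A,F,H} → run A
t=4: ready={A,F,H} → run A
t=5: ready={A,F,H} → run A
t=6: ready={F,H} → run F
t=7: ready={F,H} → run F
t=8: ready={F,H} → run F
t=9: ready={H} → run H
t=10: ready={H} → run H
t=11: ready={H} → run H
t=12: ready={H} → run H
t=13: ready={H} → run H

running at tick 10 = H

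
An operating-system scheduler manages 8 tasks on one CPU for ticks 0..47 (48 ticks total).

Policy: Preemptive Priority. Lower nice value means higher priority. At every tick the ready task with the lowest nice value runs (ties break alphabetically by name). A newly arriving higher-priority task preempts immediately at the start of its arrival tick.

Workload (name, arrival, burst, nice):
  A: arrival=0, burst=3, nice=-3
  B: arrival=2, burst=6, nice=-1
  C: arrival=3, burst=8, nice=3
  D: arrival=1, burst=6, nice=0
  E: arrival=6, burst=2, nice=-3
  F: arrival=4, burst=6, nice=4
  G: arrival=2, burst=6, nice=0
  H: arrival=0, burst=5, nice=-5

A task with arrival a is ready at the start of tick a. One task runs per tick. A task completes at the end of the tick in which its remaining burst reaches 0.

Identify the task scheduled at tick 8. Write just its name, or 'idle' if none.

t=0: ready={A,H} → run H
t=1: ready={A,D,H} → run H
t=2: ready={A,B,D,G,H} → run H
t=3: ready={A,B,C,D,G,H} → run H
t=4: ready={A,B,C,D,F,G,H} → run H
t=5: ready={A,B,C,D,F,G} → run A
t=6: ready={A,B,C,D,E,F,G} → run A
t=7: ready={A,B,C,D,E,F,G} → run A
t=8: ready={B,C,D,E,F,G} → run E
t=9: ready={B,C,D,E,F,G} → run E
t=10: ready={B,C,D,F,G} → run B
t=11: ready={B,C,D,F,G} → run B
t=12: ready={B,C,D,F,G} → run B
t=13: ready={B,C,D,F,G} → run B
t=14: ready={B,C,D,F,G} → run B
t=15: ready={B,C,D,F,G} → run B
t=16: ready={C,D,F,G} → run D
t=17: ready={C,D,F,G} → run D
t=18: ready={C,D,F,G} → run D
t=19: ready={C,D,F,G} → run D
t=20: ready={C,D,F,G} → run D
t=21: ready={C,D,F,G} → run D
t=22: ready={C,F,G} → run G
t=23: ready={C,F,G} → run G
t=24: ready={C,F,G} → run G
t=25: ready={C,F,G} → run G
t=26: ready={C,F,G} → run G
t=27: ready={C,F,G} → run G
t=28: ready={C,F} → run C
t=29: ready={C,F} → run C
t=30: ready={C,F} → run C
t=31: ready={C,F} → run C
t=32: ready={C,F} → run C
t=33: ready={C,F} → run C
t=34: ready={C,F} → run C
t=35: ready={C,F} → run C
t=36: ready={F} → run F
t=37: ready={F} → run F
t=38: ready={F} → run F
t=39: ready={F} → run F
t=40: ready={F} → run F
t=41: ready={F} → run F
t=42: (idle)
t=43: (idle)
t=44: (idle)
t=45: (idle)
t=46: (idle)
t=47: (idle)

running at tick 8 = E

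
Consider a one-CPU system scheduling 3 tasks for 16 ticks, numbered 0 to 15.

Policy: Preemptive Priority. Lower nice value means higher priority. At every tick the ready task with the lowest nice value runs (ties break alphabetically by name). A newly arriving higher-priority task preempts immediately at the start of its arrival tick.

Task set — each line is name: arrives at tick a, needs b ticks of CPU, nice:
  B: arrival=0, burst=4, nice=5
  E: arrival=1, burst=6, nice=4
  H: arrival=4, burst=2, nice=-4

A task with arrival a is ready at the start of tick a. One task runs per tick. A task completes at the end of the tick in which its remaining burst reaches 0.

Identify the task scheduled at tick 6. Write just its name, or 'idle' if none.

t=0: ready={B} → run B
t=1: ready={B,E} → run E
t=2: ready={B,E} → run E
t=3: ready={B,E} → run E
t=4: ready={B,E,H} → run H
t=5: ready={B,E,H} → run H
t=6: ready={B,E} → run E
t=7: ready={B,E} → run E
t=8: ready={B,E} → run E
t=9: ready={B} → run B
t=10: ready={B} → run B
t=11: ready={B} → run B
t=12: (idle)
t=13: (idle)
t=14: (idle)
t=15: (idle)

running at tick 6 = E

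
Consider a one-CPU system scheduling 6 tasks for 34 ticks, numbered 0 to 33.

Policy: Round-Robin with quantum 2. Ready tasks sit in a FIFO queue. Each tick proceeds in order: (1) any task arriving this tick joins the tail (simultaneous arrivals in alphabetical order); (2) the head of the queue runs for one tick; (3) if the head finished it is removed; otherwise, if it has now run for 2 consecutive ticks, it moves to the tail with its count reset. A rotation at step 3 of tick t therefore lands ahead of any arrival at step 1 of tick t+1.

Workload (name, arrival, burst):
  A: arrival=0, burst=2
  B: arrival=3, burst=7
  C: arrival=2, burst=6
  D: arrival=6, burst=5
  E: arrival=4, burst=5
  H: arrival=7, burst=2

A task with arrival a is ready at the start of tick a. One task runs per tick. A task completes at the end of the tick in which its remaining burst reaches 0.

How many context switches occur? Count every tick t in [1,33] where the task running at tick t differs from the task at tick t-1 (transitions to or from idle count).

t=0: queue=[A] q_used=0 → run A
t=1: queue=[A] q_used=1 → run A
t=2: queue=[C] q_used=0 → run C
t=3: queue=[C,B] q_used=1 → run C
t=4: queue=[B,C,E] q_used=0 → run B
t=5: queue=[B,C,E] q_used=1 → run B
t=6: queue=[C,E,B,D] q_used=0 → run C
t=7: queue=[C,E,B,D,H] q_used=1 → run C
t=8: queue=[E,B,D,H,C] q_used=0 → run E
t=9: queue=[E,B,D,H,C] q_used=1 → run E
t=10: queue=[B,D,H,C,E] q_used=0 → run B
t=11: queue=[B,D,H,C,E] q_used=1 → run B
t=12: queue=[D,H,C,E,B] q_used=0 → run D
t=13: queue=[D,H,C,E,B] q_used=1 → run D
t=14: queue=[H,C,E,B,D] q_used=0 → run H
t=15: queue=[H,C,E,B,D] q_used=1 → run H
t=16: queue=[C,E,B,D] q_used=0 → run C
t=17: queue=[C,E,B,D] q_used=1 → run C
t=18: queue=[E,B,D] q_used=0 → run E
t=19: queue=[E,B,D] q_used=1 → run E
t=20: queue=[B,D,E] q_used=0 → run B
t=21: queue=[B,D,E] q_used=1 → run B
t=22: queue=[D,E,B] q_used=0 → run D
t=23: queue=[D,E,B] q_used=1 → run D
t=24: queue=[E,B,D] q_used=0 → run E
t=25: queue=[B,D] q_used=0 → run B
t=26: queue=[D] q_used=0 → run D
t=27: (idle)
t=28: (idle)
t=29: (idle)
t=30: (idle)
t=31: (idle)
t=32: (idle)
t=33: (idle)

context switches = 15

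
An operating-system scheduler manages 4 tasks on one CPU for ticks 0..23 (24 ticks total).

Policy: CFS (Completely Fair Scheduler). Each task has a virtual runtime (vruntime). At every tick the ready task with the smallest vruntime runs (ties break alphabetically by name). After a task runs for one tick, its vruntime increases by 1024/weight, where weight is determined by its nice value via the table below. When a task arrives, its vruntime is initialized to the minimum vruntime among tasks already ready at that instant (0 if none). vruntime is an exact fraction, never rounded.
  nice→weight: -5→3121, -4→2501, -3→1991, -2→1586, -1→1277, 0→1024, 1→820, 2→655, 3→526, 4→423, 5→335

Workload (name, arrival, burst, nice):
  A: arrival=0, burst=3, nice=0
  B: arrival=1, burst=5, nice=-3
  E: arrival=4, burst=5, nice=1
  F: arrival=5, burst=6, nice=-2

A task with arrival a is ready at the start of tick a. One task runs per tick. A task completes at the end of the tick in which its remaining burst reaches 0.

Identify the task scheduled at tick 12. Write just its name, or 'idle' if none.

running at tick 12 = F

t=0: vr[A=0] → run A
t=1: vr[A=1 B=1] → run A
t=2: vr[A=2 B=1] → run B
t=3: vr[A=2 B=3015/1991] → run B
t=4: vr[A=2 B=4039/1991 E=2] → run A
t=5: vr[B=4039/1991 E=2 F=2] → run E
t=6: vr[B=4039/1991 E=666/205 F=2] → run F
t=7: vr[B=4039/1991 E=666/205 F=2098/793] → run B
t=8: vr[B=5063/1991 E=666/205 F=2098/793] → run B
t=9: vr[B=6087/1991 E=666/205 F=2098/793] → run F
t=10: vr[B=6087/1991 E=666/205 F=2610/793] → run B
t=11: vr[E=666/205 F=2610/793] → run E
t=12: vr[E=922/205 F=2610/793] → run F
t=13: vr[E=922/205 F=3122/793] → run F
t=14: vr[E=922/205 F=3634/793] → run E
t=15: vr[E=1178/205 F=3634/793] → run F
t=16: vr[E=1178/205 F=4146/793] → run F
t=17: vr[E=1178/205] → run E
t=18: vr[E=1434/205] → run E
t=19: (idle)
t=20: (idle)
t=21: (idle)
t=22: (idle)
t=23: (idle)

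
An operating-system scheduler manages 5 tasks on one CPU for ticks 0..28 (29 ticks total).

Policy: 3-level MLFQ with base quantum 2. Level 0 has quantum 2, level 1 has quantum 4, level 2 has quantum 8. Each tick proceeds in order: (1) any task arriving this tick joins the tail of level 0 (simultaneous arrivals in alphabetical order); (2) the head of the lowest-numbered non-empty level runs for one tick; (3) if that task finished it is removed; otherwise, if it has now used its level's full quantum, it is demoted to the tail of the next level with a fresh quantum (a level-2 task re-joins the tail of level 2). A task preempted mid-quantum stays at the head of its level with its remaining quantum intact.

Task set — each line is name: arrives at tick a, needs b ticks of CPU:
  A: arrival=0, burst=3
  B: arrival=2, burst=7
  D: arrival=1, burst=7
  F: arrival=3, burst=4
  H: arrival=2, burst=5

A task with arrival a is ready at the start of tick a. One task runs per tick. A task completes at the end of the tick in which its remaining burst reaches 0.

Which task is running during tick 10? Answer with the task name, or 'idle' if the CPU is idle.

running at tick 10 = A

t=0: L0/L1/L2 = A/-/- → run A
t=1: L0/L1/L2 = AD/-/- → run A
t=2: L0/L1/L2 = DBH/A/- → run D
t=3: L0/L1/L2 = DBHF/A/- → run D
t=4: L0/L1/L2 = BHF/AD/- → run B
t=5: L0/L1/L2 = BHF/AD/- → run B
t=6: L0/L1/L2 = HF/ADB/- → run H
t=7: L0/L1/L2 = HF/ADB/- → run H
t=8: L0/L1/L2 = F/ADBH/- → run F
t=9: L0/L1/L2 = F/ADBH/- → run F
t=10: L0/L1/L2 = -/ADBHF/- → run A
t=11: L0/L1/L2 = -/DBHF/- → run D
t=12: L0/L1/L2 = -/DBHF/- → run D
t=13: L0/L1/L2 = -/DBHF/- → run D
t=14: L0/L1/L2 = -/DBHF/- → run D
t=15: L0/L1/L2 = -/BHF/D → run B
t=16: L0/L1/L2 = -/BHF/D → run B
t=17: L0/L1/L2 = -/BHF/D → run B
t=18: L0/L1/L2 = -/BHF/D → run B
t=19: L0/L1/L2 = -/HF/DB → run H
t=20: L0/L1/L2 = -/HF/DB → run H
t=21: L0/L1/L2 = -/HF/DB → run H
t=22: L0/L1/L2 = -/F/DB → run F
t=23: L0/L1/L2 = -/F/DB → run F
t=24: L0/L1/L2 = -/-/DB → run D
t=25: L0/L1/L2 = -/-/B → run B
t=26: (idle)
t=27: (idle)
t=28: (idle)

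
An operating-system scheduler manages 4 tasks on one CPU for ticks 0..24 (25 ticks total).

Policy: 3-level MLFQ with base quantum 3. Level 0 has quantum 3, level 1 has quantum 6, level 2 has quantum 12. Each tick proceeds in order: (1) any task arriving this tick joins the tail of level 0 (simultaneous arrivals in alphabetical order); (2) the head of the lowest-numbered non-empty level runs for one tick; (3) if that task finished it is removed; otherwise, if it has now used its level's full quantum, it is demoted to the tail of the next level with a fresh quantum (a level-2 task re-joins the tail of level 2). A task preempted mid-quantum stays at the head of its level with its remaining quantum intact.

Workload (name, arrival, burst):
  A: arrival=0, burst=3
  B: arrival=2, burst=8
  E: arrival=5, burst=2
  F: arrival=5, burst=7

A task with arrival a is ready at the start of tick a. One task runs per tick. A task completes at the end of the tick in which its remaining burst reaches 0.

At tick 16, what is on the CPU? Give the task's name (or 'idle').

t=0: L0/L1/L2 = A/-/- → run A
t=1: L0/L1/L2 = A/-/- → run A
t=2: L0/L1/L2 = AB/-/- → run A
t=3: L0/L1/L2 = B/-/- → run B
t=4: L0/L1/L2 = B/-/- → run B
t=5: L0/L1/L2 = BEF/-/- → run B
t=6: L0/L1/L2 = EF/B/- → run E
t=7: L0/L1/L2 = EF/B/- → run E
t=8: L0/L1/L2 = F/B/- → run F
t=9: L0/L1/L2 = F/B/- → run F
t=10: L0/L1/L2 = F/B/- → run F
t=11: L0/L1/L2 = -/BF/- → run B
t=12: L0/L1/L2 = -/BF/- → run B
t=13: L0/L1/L2 = -/BF/- → run B
t=14: L0/L1/L2 = -/BF/- → run B
t=15: L0/L1/L2 = -/BF/- → run B
t=16: L0/L1/L2 = -/F/- → run F
t=17: L0/L1/L2 = -/F/- → run F
t=18: L0/L1/L2 = -/F/- → run F
t=19: L0/L1/L2 = -/F/- → run F
t=20: (idle)
t=21: (idle)
t=22: (idle)
t=23: (idle)
t=24: (idle)

running at tick 16 = F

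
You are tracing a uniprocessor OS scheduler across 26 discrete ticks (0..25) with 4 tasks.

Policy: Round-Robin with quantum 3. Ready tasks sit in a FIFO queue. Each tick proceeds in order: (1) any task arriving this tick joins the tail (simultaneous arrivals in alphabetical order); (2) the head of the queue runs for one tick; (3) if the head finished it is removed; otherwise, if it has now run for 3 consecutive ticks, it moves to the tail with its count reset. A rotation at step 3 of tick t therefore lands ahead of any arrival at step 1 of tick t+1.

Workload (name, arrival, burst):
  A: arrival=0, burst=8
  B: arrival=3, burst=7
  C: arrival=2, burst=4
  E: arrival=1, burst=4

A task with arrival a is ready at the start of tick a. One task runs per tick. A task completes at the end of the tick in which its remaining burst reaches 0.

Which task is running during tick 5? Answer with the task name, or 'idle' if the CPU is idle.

running at tick 5 = E

t=0: queue=[A] q_used=0 → run A
t=1: queue=[A,E] q_used=1 → run A
t=2: queue=[A,E,C] q_used=2 → run A
t=3: queue=[E,C,A,B] q_used=0 → run E
t=4: queue=[E,C,A,B] q_used=1 → run E
t=5: queue=[E,C,A,B] q_used=2 → run E
t=6: queue=[C,A,B,E] q_used=0 → run C
t=7: queue=[C,A,B,E] q_used=1 → run C
t=8: queue=[C,A,B,E] q_used=2 → run C
t=9: queue=[A,B,E,C] q_used=0 → run A
t=10: queue=[A,B,E,C] q_used=1 → run A
t=11: queue=[A,B,E,C] q_used=2 → run A
t=12: queue=[B,E,C,A] q_used=0 → run B
t=13: queue=[B,E,C,A] q_used=1 → run B
t=14: queue=[B,E,C,A] q_used=2 → run B
t=15: queue=[E,C,A,B] q_used=0 → run E
t=16: queue=[C,A,B] q_used=0 → run C
t=17: queue=[A,B] q_used=0 → run A
t=18: queue=[A,B] q_used=1 → run A
t=19: queue=[B] q_used=0 → run B
t=20: queue=[B] q_used=1 → run B
t=21: queue=[B] q_used=2 → run B
t=22: queue=[B] q_used=0 → run B
t=23: (idle)
t=24: (idle)
t=25: (idle)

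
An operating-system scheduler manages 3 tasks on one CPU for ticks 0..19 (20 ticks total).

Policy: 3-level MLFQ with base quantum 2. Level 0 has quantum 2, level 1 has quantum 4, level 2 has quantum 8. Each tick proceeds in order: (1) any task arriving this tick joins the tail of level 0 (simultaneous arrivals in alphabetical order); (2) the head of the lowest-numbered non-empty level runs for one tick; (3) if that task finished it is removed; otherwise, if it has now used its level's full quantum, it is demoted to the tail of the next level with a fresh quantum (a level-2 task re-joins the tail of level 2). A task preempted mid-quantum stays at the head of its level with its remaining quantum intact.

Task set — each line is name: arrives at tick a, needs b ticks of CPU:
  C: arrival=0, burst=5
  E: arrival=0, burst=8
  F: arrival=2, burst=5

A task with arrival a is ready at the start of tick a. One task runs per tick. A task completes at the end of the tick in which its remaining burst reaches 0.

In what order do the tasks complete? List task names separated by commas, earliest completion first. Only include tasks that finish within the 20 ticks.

t=0: L0/L1/L2 = CE/-/- → run C
t=1: L0/L1/L2 = CE/-/- → run C
t=2: L0/L1/L2 = EF/C/- → run E
t=3: L0/L1/L2 = EF/C/- → run E
t=4: L0/L1/L2 = F/CE/- → run F
t=5: L0/L1/L2 = F/CE/- → run F
t=6: L0/L1/L2 = -/CEF/- → run C
t=7: L0/L1/L2 = -/CEF/- → run C
t=8: L0/L1/L2 = -/CEF/- → run C
t=9: L0/L1/L2 = -/EF/- → run E
t=10: L0/L1/L2 = -/EF/- → run E
t=11: L0/L1/L2 = -/EF/- → run E
t=12: L0/L1/L2 = -/EF/- → run E
t=13: L0/L1/L2 = -/F/E → run F
t=14: L0/L1/L2 = -/F/E → run F
t=15: L0/L1/L2 = -/F/E → run F
t=16: L0/L1/L2 = -/-/E → run E
t=17: L0/L1/L2 = -/-/E → run E
t=18: (idle)
t=19: (idle)

completion order = C, F, E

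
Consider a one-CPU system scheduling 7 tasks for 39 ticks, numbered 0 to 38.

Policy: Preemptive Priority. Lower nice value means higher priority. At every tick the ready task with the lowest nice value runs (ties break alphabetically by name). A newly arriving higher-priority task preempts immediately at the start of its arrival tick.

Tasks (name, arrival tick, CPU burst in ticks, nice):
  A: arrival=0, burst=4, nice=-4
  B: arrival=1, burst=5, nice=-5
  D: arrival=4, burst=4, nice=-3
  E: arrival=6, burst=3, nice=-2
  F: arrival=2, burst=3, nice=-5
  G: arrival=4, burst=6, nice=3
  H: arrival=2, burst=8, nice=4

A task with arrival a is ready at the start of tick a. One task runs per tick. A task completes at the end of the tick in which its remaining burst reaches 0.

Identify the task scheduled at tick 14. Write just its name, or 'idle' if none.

t=0: ready={A} → run A
t=1: ready={A,B} → run B
t=2: ready={A,B,F,H} → run B
t=3: ready={A,B,F,H} → run B
t=4: ready={A,B,D,F,G,H} → run B
t=5: ready={A,B,D,F,G,H} → run B
t=6: ready={A,D,E,F,G,H} → run F
t=7: ready={A,D,E,F,G,H} → run F
t=8: ready={A,D,E,F,G,H} → run F
t=9: ready={A,D,E,G,H} → run A
t=10: ready={A,D,E,G,H} → run A
t=11: ready={A,D,E,G,H} → run A
t=12: ready={D,E,G,H} → run D
t=13: ready={D,E,G,H} → run D
t=14: ready={D,E,G,H} → run D
t=15: ready={D,E,G,H} → run D
t=16: ready={E,G,H} → run E
t=17: ready={E,G,H} → run E
t=18: ready={E,G,H} → run E
t=19: ready={G,H} → run G
t=20: ready={G,H} → run G
t=21: ready={G,H} → run G
t=22: ready={G,H} → run G
t=23: ready={G,H} → run G
t=24: ready={G,H} → run G
t=25: ready={H} → run H
t=26: ready={H} → run H
t=27: ready={H} → run H
t=28: ready={H} → run H
t=29: ready={H} → run H
t=30: ready={H} → run H
t=31: ready={H} → run H
t=32: ready={H} → run H
t=33: (idle)
t=34: (idle)
t=35: (idle)
t=36: (idle)
t=37: (idle)
t=38: (idle)

running at tick 14 = D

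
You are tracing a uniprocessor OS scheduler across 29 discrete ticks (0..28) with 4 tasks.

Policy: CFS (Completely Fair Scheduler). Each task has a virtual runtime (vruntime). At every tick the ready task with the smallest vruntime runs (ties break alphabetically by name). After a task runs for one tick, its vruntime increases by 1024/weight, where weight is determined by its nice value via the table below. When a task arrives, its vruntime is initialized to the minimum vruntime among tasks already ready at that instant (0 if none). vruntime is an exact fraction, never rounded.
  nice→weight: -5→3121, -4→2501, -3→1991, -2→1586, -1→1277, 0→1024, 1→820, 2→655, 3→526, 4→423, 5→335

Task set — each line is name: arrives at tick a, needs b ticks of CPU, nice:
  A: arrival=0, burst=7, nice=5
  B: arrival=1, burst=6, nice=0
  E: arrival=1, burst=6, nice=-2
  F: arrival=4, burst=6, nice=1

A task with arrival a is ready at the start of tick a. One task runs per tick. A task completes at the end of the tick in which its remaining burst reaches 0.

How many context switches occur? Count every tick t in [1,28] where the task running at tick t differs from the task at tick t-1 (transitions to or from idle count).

context switches = 21

t=0: vr[A=0] → run A
t=1: vr[A=1024/335 B=1024/335 E=1024/335] → run A
t=2: vr[A=2048/335 B=1024/335 E=1024/335] → run B
t=3: vr[A=2048/335 B=1359/335 E=1024/335] → run E
t=4: vr[A=2048/335 B=1359/335 E=983552/265655 F=983552/265655] → run E
t=5: vr[A=2048/335 B=1359/335 E=1155072/265655 F=983552/265655] → run F
t=6: vr[A=2048/335 B=1359/335 E=1155072/265655 F=53927168/10891855] → run B
t=7: vr[A=2048/335 B=1694/335 E=1155072/265655 F=53927168/10891855] → run E
t=8: vr[A=2048/335 B=1694/335 E=1326592/265655 F=53927168/10891855] → run F
t=9: vr[A=2048/335 B=1694/335 E=1326592/265655 F=67528704/10891855] → run E
t=10: vr[A=2048/335 B=1694/335 E=1498112/265655 F=67528704/10891855] → run B
t=11: vr[A=2048/335 B=2029/335 E=1498112/265655 F=67528704/10891855] → run E
t=12: vr[A=2048/335 B=2029/335 E=1669632/265655 F=67528704/10891855] → run B
t=13: vr[A=2048/335 B=2364/335 E=1669632/265655 F=67528704/10891855] → run A
t=14: vr[A=3072/335 B=2364/335 E=1669632/265655 F=67528704/10891855] → run F
t=15: vr[A=3072/335 B=2364/335 E=1669632/265655 F=16226048/2178371] → run E
t=16: vr[A=3072/335 B=2364/335 F=16226048/2178371] → run B
t=17: vr[A=3072/335 B=2699/335 F=16226048/2178371] → run F
t=18: vr[A=3072/335 B=2699/335 F=94731776/10891855] → run B
t=19: vr[A=3072/335 F=94731776/10891855] → run F
t=20: vr[A=3072/335 F=108333312/10891855] → run A
t=21: vr[A=4096/335 F=108333312/10891855] → run F
t=22: vr[A=4096/335] → run A
t=23: vr[A=1024/67] → run A
t=24: vr[A=6144/335] → run A
t=25: (idle)
t=26: (idle)
t=27: (idle)
t=28: (idle)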